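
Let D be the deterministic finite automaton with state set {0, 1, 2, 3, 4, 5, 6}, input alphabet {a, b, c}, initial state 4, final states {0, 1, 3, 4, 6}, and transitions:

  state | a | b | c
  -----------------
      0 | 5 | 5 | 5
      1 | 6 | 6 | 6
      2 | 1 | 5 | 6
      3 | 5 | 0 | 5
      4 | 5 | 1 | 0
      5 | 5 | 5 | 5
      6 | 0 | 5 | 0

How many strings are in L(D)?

The useful subgraph on states {0, 1, 4, 6} is acyclic, so L(D) is finite; the longest accepting path visits 4 useful states, giving maximum string length 3.
Counting accepting paths from 4 by length: 1 of length 0, 2 of length 1, 3 of length 2, 6 of length 3. Total 12.

12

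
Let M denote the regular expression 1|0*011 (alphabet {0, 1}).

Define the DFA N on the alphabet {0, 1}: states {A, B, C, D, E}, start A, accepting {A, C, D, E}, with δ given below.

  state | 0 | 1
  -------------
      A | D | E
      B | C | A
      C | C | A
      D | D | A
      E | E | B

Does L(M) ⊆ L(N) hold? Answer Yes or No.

Yes

Converting the expression M to a DFA (subset construction, then merging equivalent states) gives the minimal DFA with states {m0, m1, m2, m3, m4}, start state m0, accepting states {m2} and transitions m0: 0→m1, 1→m2; m1: 0→m1, 1→m3; m2: 0→m4, 1→m4; m3: 0→m4, 1→m2; m4: 0→m4, 1→m4.
Exploring the product automaton M × N from the start pair (m0, A), following both machines on each input symbol, reaches 9 state pairs: (m0, A), (m1, D), (m2, E), (m3, A), (m4, E), (m4, B), (m4, D), (m4, C), (m4, A).
M accepts in {m2} and N accepts in {A, C, D, E}. The reachable pairs whose M-component is accepting are (m2, E); in each of them the N-component is accepting too, so the product for L(M) \ L(N) (M-component accepting, N-component rejecting) has no reachable accepting pair and the difference is empty.
Hence every string in L(M) is also in L(N).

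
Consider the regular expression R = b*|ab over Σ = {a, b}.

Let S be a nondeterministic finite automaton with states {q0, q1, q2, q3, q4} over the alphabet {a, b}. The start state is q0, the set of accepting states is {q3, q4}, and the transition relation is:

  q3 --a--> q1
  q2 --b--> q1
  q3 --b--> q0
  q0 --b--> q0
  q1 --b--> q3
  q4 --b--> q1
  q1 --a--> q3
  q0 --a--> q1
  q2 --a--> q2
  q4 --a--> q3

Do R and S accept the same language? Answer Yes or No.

The empty string ε is accepted by R but rejected by S.
So L(R) ≠ L(S).

No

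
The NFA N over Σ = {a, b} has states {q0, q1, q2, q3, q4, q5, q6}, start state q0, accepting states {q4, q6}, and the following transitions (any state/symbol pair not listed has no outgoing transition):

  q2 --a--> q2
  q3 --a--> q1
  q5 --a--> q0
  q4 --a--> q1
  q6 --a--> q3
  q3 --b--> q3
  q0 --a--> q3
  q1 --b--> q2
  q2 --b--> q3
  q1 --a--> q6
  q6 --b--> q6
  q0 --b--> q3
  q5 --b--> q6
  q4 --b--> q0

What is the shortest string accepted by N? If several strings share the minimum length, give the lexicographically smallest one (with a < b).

aaa

A breadth-first search from q0 reaches an accepting state first via the path q0 → q3 → q1 → q6 on input aaa.
No string of length < 3 is accepted (BFS exhausts all shorter strings without reaching an accepting state), and aaa is the lexicographically least accepting string of length 3.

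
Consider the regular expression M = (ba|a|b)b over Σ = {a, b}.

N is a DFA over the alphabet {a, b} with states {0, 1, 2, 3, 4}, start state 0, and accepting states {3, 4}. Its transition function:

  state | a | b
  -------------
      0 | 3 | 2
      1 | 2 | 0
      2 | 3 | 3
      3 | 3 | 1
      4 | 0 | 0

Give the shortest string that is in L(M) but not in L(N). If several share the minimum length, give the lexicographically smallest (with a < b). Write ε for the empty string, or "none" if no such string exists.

The string ab is accepted by M but not by N.
No shorter string lies in the difference, and ab is the lexicographically first length-2 string in L(M) \ L(N).

ab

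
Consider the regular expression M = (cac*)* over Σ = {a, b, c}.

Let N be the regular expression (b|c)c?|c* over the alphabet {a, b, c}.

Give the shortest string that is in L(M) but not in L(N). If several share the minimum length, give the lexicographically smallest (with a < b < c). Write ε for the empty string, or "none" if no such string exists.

ca

The string ca is accepted by M but not by N.
No shorter string lies in the difference, and ca is the lexicographically first length-2 string in L(M) \ L(N).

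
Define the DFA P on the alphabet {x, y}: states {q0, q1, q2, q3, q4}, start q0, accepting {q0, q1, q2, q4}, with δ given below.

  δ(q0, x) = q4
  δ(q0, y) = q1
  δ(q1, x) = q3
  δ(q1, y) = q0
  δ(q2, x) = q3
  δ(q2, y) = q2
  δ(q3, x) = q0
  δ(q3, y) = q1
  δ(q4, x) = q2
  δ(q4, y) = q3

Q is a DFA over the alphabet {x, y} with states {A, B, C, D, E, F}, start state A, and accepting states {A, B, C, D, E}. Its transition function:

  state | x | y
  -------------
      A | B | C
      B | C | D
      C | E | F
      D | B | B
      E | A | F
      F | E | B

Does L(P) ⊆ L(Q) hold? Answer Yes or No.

No

The string yy is in L(P) but not in L(Q).
So L(P) ⊄ L(Q).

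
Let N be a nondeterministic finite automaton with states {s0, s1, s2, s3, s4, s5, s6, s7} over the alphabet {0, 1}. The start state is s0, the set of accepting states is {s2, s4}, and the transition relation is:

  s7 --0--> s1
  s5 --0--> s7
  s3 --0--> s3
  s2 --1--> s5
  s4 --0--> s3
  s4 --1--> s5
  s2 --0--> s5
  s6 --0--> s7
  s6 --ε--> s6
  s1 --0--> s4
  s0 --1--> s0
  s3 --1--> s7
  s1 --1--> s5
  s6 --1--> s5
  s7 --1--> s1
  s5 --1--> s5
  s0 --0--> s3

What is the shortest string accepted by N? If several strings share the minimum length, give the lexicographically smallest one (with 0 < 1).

A breadth-first search from s0 reaches an accepting state first via the path s0 → s3 → s7 → s1 → s4 on input 0100.
No string of length < 4 is accepted (BFS exhausts all shorter strings without reaching an accepting state), and 0100 is the lexicographically least accepting string of length 4.

0100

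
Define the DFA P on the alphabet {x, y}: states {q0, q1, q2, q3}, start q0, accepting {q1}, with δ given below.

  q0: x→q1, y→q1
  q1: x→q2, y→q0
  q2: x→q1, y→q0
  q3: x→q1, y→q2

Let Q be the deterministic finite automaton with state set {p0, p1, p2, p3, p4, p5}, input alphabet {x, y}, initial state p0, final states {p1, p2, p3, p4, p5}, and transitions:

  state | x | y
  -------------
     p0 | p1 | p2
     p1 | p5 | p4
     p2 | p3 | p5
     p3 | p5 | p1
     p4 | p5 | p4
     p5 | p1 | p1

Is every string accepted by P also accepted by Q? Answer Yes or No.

Exploring the product automaton P × Q from the start pair (q0, p0), following both machines on each input symbol, reaches 11 state pairs: (q0, p0), (q1, p1), (q1, p2), (q2, p5), (q0, p4), (q2, p3), (q0, p5), (q0, p1), (q1, p5), (q1, p4), (q2, p1).
P accepts in {q1} and Q accepts in {p1, p2, p3, p4, p5}. The reachable pairs whose P-component is accepting are (q1, p1), (q1, p2), (q1, p5), (q1, p4); in each of them the Q-component is accepting too, so the product for L(P) \ L(Q) (P-component accepting, Q-component rejecting) has no reachable accepting pair and the difference is empty.
Hence every string in L(P) is also in L(Q).

Yes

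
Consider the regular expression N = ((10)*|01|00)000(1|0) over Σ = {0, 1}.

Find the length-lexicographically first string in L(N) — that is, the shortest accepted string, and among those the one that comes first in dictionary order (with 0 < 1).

By inspection of the expression, no string of length less than 4 matches, and 0000 is the lexicographically first match of length 4.

0000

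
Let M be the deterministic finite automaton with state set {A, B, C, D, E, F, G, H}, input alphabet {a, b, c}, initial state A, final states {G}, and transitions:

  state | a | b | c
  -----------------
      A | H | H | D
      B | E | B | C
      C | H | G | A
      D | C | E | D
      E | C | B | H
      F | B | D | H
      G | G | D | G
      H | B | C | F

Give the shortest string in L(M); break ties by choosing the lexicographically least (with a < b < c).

A breadth-first search from A reaches an accepting state first via the path A → H → C → G on input abb.
No string of length < 3 is accepted (BFS exhausts all shorter strings without reaching an accepting state), and abb is the lexicographically least accepting string of length 3.

abb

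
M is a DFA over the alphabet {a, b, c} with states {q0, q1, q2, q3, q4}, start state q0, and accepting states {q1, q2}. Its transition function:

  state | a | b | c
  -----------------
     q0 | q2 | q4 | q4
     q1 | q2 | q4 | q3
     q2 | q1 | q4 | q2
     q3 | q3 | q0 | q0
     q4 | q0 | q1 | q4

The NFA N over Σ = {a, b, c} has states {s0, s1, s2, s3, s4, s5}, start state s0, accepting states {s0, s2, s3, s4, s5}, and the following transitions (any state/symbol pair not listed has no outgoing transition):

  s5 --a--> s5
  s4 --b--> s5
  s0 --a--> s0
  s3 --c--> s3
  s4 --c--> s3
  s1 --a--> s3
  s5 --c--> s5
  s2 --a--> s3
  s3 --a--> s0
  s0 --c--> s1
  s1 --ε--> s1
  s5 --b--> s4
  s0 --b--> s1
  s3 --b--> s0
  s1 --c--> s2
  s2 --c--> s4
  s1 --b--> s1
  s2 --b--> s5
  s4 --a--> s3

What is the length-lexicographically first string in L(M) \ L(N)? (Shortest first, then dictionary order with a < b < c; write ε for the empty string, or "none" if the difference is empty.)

ac

The string ac is accepted by M but not by N.
No shorter string lies in the difference, and ac is the lexicographically first length-2 string in L(M) \ L(N).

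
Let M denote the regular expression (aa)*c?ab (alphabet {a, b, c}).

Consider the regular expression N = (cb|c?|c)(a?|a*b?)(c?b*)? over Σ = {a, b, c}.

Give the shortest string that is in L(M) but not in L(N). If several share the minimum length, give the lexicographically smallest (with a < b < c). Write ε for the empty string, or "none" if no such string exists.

The string aacab is accepted by M but not by N.
No shorter string lies in the difference, and aacab is the lexicographically first length-5 string in L(M) \ L(N).

aacab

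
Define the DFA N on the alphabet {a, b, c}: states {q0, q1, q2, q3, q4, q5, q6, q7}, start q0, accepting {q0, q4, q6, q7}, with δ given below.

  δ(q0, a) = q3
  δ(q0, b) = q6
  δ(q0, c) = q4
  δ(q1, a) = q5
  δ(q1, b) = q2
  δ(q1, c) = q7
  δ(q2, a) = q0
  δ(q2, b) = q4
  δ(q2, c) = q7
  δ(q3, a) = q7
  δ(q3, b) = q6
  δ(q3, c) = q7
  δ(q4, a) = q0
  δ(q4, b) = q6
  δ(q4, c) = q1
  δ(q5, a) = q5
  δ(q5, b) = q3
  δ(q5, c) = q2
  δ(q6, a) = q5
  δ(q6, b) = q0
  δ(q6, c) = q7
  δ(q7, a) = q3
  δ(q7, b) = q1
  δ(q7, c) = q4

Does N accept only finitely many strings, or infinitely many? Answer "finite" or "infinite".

infinite

State q0 is reachable from the start and can reach an accepting state, and it lies on the cycle q0 → q3 → q6 → q0.
Traversing that cycle any number of times yields accepted strings of unbounded length, so the language is infinite.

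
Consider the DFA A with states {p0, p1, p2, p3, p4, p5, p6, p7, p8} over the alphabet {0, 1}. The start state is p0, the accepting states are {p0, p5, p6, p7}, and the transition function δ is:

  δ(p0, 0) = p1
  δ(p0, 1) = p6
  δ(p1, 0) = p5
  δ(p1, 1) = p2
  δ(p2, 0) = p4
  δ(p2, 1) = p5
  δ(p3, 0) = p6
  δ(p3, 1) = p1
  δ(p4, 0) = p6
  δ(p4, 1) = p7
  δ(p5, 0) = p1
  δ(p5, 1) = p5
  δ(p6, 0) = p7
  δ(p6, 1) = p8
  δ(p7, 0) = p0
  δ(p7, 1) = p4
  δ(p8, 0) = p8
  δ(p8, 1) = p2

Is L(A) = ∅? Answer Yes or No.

No

The empty string ε is accepted: the run p0 ends in the accepting state p0.
Since at least one string is accepted, L(A) is not empty.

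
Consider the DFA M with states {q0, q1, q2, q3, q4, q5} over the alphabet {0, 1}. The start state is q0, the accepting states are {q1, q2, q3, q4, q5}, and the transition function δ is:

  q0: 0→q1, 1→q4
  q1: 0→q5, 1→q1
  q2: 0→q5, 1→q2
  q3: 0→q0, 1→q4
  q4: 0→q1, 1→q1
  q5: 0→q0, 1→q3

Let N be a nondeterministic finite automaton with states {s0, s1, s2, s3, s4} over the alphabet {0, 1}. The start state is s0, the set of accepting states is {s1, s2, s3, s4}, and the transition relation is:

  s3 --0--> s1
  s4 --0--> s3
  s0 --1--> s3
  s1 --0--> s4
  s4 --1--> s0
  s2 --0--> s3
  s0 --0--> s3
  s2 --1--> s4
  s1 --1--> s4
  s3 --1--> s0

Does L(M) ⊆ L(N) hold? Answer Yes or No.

No

The string 01 is in L(M) but not in L(N).
So L(M) ⊄ L(N).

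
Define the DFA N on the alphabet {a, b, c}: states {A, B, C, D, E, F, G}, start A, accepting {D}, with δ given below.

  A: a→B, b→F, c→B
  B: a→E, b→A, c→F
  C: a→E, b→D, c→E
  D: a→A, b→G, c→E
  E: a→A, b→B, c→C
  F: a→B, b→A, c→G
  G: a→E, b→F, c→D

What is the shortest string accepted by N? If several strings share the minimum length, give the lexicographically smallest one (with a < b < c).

bcc

A breadth-first search from A reaches an accepting state first via the path A → F → G → D on input bcc.
No string of length < 3 is accepted (BFS exhausts all shorter strings without reaching an accepting state), and bcc is the lexicographically least accepting string of length 3.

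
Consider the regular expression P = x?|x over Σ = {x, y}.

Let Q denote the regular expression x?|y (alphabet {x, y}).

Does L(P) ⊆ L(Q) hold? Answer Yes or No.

Converting the expression P to a DFA (subset construction, then merging equivalent states) gives the minimal DFA with states {p0, p1, p2}, start state p0, accepting states {p0, p1} and transitions p0: x→p1, y→p2; p1: x→p2, y→p2; p2: x→p2, y→p2.
Converting the expression Q to a DFA (subset construction, then merging equivalent states) gives the minimal DFA with states {q0, q1, q2}, start state q0, accepting states {q0, q1} and transitions q0: x→q1, y→q1; q1: x→q2, y→q2; q2: x→q2, y→q2.
Exploring the product automaton P × Q from the start pair (p0, q0), following both machines on each input symbol, reaches 4 state pairs: (p0, q0), (p1, q1), (p2, q1), (p2, q2).
P accepts in {p0, p1} and Q accepts in {q0, q1}. The reachable pairs whose P-component is accepting are (p0, q0), (p1, q1); in each of them the Q-component is accepting too, so the product for L(P) \ L(Q) (P-component accepting, Q-component rejecting) has no reachable accepting pair and the difference is empty.
Hence every string in L(P) is also in L(Q).

Yes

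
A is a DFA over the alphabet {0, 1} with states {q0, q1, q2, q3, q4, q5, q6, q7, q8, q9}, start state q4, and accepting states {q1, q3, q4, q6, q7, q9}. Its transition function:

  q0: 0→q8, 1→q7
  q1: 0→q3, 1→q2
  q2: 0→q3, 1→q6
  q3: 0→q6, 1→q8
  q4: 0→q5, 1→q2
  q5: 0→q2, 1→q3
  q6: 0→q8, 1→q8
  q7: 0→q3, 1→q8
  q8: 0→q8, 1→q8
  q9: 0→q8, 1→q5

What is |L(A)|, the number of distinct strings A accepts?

The useful subgraph on states {q2, q3, q4, q5, q6} is acyclic, so L(A) is finite; the longest accepting path visits 5 useful states, giving maximum string length 4.
Counting accepting paths from q4 by length: 1 of length 0, 3 of length 2, 4 of length 3, 1 of length 4. Total 9.

9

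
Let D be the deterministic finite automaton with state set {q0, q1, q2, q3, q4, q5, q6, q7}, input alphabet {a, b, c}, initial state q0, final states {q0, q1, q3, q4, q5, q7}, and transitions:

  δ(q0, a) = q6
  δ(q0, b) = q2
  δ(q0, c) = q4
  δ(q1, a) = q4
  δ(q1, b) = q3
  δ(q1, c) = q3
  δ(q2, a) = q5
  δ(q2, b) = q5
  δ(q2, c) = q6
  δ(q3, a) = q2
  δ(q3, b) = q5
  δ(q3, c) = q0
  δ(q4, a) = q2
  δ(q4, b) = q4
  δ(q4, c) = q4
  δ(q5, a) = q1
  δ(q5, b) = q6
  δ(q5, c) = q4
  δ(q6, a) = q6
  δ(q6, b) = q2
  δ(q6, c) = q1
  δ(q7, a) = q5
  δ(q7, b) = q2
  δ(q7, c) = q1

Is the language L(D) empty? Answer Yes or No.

No

The empty string ε is accepted: the run q0 ends in the accepting state q0.
Since at least one string is accepted, L(D) is not empty.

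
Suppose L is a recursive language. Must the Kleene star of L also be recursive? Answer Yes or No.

Yes

For an input w of length n, decide by dynamic programming over positions 0..n whether w factors into blocks from L, calling the decider for L on each of the O(n²) substrings; every call halts, so this decides L*.
So the recursive languages are closed under Kleene star.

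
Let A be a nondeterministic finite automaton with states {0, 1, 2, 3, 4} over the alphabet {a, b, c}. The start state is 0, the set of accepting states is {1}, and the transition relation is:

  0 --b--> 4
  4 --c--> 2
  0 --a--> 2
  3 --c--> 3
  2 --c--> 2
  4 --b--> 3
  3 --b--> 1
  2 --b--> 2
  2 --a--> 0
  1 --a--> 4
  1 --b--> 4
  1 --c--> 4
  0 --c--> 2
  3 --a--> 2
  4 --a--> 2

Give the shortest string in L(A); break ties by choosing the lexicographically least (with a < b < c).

bbb

A breadth-first search from 0 reaches an accepting state first via the path 0 → 4 → 3 → 1 on input bbb.
No string of length < 3 is accepted (BFS exhausts all shorter strings without reaching an accepting state), and bbb is the lexicographically least accepting string of length 3.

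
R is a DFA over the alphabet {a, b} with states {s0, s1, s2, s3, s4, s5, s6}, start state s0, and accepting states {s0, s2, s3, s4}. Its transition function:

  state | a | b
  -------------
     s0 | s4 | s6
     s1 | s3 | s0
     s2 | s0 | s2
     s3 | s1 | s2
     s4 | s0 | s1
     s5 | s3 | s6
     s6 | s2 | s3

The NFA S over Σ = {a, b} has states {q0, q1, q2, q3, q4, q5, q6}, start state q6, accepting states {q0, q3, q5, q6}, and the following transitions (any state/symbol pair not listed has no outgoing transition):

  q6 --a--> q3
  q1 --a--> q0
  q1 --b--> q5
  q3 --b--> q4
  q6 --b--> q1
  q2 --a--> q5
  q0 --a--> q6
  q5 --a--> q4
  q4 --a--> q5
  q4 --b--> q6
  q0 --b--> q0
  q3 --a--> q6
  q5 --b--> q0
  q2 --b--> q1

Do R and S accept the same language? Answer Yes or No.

Yes

Exploring the product automaton R × S from the start pair (s0, q6), following both machines on each input symbol, reaches 6 state pairs: (s0, q6), (s4, q3), (s6, q1), (s1, q4), (s2, q0), (s3, q5).
R accepts in {s0, s2, s3, s4} and S accepts in {q0, q3, q5, q6}. In every reachable pair the two components are either both accepting — (s0, q6), (s4, q3), (s2, q0), (s3, q5) — or both non-accepting, so no string is accepted by exactly one of the machines: L(R) \ L(S) and L(S) \ L(R) are both empty.
Hence every string is accepted by R iff it is accepted by S, and the two languages coincide.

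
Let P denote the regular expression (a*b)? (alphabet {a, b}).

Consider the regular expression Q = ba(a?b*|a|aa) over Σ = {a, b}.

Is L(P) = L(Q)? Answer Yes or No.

The empty string ε is accepted by P but rejected by Q.
So L(P) ≠ L(Q).

No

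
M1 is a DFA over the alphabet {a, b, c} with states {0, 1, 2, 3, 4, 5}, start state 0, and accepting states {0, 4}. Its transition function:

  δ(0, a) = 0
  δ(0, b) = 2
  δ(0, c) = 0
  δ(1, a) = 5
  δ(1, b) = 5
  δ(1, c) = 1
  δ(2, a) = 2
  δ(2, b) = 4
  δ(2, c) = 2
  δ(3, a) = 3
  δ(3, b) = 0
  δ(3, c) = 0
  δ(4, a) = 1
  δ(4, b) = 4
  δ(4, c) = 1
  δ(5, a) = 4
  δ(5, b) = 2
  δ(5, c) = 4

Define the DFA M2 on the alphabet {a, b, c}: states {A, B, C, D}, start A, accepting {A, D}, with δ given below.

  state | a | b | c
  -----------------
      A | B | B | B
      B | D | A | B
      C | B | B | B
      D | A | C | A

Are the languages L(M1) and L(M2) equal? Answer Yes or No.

No

The string a is accepted by M1 but rejected by M2.
So L(M1) ≠ L(M2).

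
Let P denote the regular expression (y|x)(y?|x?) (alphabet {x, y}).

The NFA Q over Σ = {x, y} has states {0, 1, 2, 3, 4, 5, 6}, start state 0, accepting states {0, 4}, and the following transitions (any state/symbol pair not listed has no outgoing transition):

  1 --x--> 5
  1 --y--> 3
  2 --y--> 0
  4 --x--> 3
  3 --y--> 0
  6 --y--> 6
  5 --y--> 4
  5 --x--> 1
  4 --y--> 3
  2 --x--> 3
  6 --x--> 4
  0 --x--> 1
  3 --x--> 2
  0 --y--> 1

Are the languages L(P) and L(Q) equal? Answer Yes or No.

The string x is accepted by P but rejected by Q.
So L(P) ≠ L(Q).

No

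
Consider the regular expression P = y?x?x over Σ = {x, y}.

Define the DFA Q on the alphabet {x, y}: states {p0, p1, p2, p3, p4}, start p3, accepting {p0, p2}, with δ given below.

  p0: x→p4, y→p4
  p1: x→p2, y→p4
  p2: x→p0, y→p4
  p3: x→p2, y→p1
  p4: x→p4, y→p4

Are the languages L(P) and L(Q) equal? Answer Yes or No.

Converting the expression P to a DFA (subset construction, then merging equivalent states) gives the minimal DFA with states {r0, r1, r2, r3, r4}, start state r0, accepting states {r1, r3} and transitions r0: x→r1, y→r2; r1: x→r3, y→r4; r2: x→r1, y→r4; r3: x→r4, y→r4; r4: x→r4, y→r4.
Exploring the product automaton P × Q from the start pair (r0, p3), following both machines on each input symbol, reaches 5 state pairs: (r0, p3), (r1, p2), (r2, p1), (r3, p0), (r4, p4).
P accepts in {r1, r3} and Q accepts in {p0, p2}. In every reachable pair the two components are either both accepting — (r1, p2), (r3, p0) — or both non-accepting, so no string is accepted by exactly one of the machines: L(P) \ L(Q) and L(Q) \ L(P) are both empty.
Hence every string is accepted by P iff it is accepted by Q, and the two languages coincide.

Yes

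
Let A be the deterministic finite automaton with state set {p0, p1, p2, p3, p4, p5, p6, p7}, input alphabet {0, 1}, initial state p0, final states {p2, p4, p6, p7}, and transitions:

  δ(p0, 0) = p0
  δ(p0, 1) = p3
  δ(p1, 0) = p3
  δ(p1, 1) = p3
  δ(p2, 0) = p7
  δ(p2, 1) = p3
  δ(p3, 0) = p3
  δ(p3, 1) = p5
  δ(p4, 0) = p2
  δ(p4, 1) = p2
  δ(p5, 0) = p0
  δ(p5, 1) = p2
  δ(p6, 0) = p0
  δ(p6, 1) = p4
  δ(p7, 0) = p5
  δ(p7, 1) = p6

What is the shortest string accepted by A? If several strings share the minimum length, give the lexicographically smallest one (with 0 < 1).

A breadth-first search from p0 reaches an accepting state first via the path p0 → p3 → p5 → p2 on input 111.
No string of length < 3 is accepted (BFS exhausts all shorter strings without reaching an accepting state), and 111 is the lexicographically least accepting string of length 3.

111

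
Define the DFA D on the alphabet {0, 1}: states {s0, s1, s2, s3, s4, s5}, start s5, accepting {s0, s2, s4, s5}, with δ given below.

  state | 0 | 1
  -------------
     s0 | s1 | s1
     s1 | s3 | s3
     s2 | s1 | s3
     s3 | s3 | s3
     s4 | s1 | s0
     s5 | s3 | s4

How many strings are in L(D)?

3

The useful subgraph on states {s0, s4, s5} is acyclic, so L(D) is finite; the longest accepting path visits 3 useful states, giving maximum string length 2.
Counting accepting paths from s5 by length: 1 of length 0, 1 of length 1, 1 of length 2. Total 3.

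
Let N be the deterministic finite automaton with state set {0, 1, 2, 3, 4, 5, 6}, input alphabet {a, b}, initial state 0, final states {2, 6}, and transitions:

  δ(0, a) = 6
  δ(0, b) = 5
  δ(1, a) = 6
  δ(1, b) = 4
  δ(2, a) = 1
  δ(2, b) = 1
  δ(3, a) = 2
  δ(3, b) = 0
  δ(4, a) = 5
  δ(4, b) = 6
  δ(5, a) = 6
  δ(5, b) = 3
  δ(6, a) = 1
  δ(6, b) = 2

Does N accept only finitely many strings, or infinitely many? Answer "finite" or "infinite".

infinite

State 0 is reachable from the start and can reach an accepting state, and it lies on the cycle 0 → 5 → 3 → 0.
Traversing that cycle any number of times yields accepted strings of unbounded length, so the language is infinite.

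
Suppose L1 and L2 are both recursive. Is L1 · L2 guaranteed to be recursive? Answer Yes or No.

Yes

For an input of length n, try each of the n+1 split points, running the decider for L₁ on the prefix and the decider for L₂ on the suffix; accept if some split succeeds. Finitely many halting sub-runs, so this decides L₁L₂.
So the recursive languages are closed under concatenation.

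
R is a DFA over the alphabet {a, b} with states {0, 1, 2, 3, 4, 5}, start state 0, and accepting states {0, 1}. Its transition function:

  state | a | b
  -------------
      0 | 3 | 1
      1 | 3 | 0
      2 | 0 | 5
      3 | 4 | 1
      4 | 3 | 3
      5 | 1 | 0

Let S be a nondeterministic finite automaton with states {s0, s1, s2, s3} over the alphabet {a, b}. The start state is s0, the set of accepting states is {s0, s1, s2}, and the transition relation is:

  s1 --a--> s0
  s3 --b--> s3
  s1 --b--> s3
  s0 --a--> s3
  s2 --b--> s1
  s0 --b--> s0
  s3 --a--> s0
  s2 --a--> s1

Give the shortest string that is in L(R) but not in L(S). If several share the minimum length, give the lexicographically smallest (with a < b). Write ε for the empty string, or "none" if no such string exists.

ab

The string ab is accepted by R but not by S.
No shorter string lies in the difference, and ab is the lexicographically first length-2 string in L(R) \ L(S).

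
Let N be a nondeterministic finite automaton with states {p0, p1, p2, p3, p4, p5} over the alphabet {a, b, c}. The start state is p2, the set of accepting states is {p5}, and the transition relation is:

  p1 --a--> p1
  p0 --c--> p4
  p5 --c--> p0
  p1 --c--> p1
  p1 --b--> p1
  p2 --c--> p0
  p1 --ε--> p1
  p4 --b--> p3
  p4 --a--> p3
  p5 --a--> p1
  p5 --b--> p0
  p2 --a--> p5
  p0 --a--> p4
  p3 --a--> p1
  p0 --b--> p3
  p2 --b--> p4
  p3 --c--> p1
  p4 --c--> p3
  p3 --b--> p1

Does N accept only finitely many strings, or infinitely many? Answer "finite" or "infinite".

finite

The useful states (reachable from p2 and able to reach an accepting state) are {p2, p5}.
Restricted to these states the transition graph has no cycle, so every accepting path has bounded length and L is finite.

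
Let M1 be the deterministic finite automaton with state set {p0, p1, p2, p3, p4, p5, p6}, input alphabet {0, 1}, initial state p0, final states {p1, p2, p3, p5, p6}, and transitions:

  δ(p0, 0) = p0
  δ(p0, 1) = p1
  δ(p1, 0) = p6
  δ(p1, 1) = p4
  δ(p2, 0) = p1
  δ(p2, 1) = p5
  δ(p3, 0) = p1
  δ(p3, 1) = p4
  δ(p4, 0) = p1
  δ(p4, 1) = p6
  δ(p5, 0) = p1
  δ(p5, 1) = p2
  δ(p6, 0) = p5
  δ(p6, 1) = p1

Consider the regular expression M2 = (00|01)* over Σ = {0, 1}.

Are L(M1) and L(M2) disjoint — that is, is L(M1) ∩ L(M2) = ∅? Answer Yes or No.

No

The string 01 is accepted by both M1 and M2.
Hence L(M1) ∩ L(M2) ≠ ∅.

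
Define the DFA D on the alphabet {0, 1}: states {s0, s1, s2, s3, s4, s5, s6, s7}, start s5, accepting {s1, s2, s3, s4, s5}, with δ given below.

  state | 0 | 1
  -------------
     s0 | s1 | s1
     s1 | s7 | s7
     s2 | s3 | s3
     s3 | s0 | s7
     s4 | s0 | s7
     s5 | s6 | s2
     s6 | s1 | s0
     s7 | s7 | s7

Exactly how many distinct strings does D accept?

The useful subgraph on states {s0, s1, s2, s3, s5, s6} is acyclic, so L(D) is finite; the longest accepting path visits 5 useful states, giving maximum string length 4.
Counting accepting paths from s5 by length: 1 of length 0, 1 of length 1, 3 of length 2, 2 of length 3, 4 of length 4. Total 11.

11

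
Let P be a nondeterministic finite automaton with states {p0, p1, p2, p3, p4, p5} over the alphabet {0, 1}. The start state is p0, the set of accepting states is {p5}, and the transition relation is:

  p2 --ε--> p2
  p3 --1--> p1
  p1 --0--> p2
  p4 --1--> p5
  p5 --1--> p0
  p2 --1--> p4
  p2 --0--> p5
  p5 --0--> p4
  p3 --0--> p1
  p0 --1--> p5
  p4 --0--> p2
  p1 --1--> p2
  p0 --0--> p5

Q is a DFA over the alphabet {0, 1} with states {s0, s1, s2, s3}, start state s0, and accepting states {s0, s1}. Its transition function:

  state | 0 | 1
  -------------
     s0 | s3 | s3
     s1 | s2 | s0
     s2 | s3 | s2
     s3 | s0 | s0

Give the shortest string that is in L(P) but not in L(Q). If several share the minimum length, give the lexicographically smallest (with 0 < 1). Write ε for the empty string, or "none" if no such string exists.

The string 0 is accepted by P but not by Q.
No shorter string lies in the difference, and 0 is the lexicographically first length-1 string in L(P) \ L(Q).

0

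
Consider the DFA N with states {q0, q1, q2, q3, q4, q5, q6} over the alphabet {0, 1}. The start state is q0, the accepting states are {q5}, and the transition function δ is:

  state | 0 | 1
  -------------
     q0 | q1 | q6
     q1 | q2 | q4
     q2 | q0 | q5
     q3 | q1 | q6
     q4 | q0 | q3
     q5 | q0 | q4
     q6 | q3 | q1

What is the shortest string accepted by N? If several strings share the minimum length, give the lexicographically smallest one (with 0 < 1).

A breadth-first search from q0 reaches an accepting state first via the path q0 → q1 → q2 → q5 on input 001.
No string of length < 3 is accepted (BFS exhausts all shorter strings without reaching an accepting state), and 001 is the lexicographically least accepting string of length 3.

001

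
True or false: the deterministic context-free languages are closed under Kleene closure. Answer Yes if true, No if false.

L = {c aⁿbⁿ : n≥0} ∪ {cc aⁿb²ⁿ : n≥0} is a DCFL (the number of leading c's fixes which ratio the DPDA checks), but L* is not. Every word of L starts with c, so in a factorisation of the string cc aⁱbʲ (i≥1) into words of L each factor begins at one of the two c's: either the whole string is a single word of L (forcing j = 2i), or it splits as c · (c aⁱbʲ) with c ∈ L (take n = 0) and c aⁱbʲ ∈ L (forcing j = i). Thus L* ∩ cca⁺b* = {cc aⁿbⁿ : n≥1} ∪ {cc aⁿb²ⁿ : n≥1}. A DPDA for L* would give one for this intersection with a regular set, and, started from its configuration after reading cc, one for {aⁿbⁿ : n≥1} ∪ {aⁿb²ⁿ : n≥1}, which no deterministic PDA accepts (a DPDA for it would have a single run on aⁿb²ⁿ, accepting after the prefix aⁿbⁿ and accepting again after n more b's; an ordinary PDA that simulates it on a's and b's and, at any moment when it is accepting, may switch to reading only a fresh letter d while feeding each d to the simulation as a b, would accept aⁱbʲdᵏ (k≥1) exactly when both aⁱbʲ and aⁱbʲ⁺ᵏ are in the language, i.e. its language intersected with the regular set a*b*d⁺ would be exactly {aⁿbⁿdⁿ : n≥1} — impossible, since context-free languages are closed under intersection with regular sets and {aⁿbⁿdⁿ} is not context-free). So L* is not a DCFL.

No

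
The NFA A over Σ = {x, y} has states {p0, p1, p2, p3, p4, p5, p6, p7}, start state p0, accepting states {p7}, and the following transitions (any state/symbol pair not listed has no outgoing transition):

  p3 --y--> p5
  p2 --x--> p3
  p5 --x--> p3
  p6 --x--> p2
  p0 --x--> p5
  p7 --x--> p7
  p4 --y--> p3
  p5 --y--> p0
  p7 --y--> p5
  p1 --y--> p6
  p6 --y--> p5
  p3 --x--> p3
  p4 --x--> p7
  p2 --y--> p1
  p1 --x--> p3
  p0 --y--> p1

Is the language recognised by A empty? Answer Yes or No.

Yes

The states reachable from the start state are {p0, p1, p2, p3, p5, p6}.
None of the accepting states {p7} is reachable, so no string is accepted and L(A) = ∅.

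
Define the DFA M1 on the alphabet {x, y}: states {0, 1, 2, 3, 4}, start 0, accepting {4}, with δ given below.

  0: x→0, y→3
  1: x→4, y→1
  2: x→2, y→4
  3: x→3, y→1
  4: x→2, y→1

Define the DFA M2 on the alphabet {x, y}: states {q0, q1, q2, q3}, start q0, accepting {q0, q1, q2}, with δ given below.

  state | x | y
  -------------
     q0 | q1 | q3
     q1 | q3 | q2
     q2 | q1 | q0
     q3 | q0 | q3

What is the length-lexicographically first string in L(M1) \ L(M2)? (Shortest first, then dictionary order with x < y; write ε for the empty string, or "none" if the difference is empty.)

xyyxxy

The string xyyxxy is accepted by M1 but not by M2.
No shorter string lies in the difference, and xyyxxy is the lexicographically first length-6 string in L(M1) \ L(M2).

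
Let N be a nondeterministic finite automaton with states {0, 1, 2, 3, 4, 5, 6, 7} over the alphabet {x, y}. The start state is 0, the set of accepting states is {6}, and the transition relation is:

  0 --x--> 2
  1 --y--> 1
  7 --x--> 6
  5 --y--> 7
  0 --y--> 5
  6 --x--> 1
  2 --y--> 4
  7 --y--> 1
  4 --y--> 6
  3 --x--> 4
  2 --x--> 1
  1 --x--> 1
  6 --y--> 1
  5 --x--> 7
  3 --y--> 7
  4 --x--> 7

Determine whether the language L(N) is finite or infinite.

finite

The useful states (reachable from 0 and able to reach an accepting state) are {0, 2, 4, 5, 6, 7}.
Restricted to these states the transition graph has no cycle, so every accepting path has bounded length and L is finite.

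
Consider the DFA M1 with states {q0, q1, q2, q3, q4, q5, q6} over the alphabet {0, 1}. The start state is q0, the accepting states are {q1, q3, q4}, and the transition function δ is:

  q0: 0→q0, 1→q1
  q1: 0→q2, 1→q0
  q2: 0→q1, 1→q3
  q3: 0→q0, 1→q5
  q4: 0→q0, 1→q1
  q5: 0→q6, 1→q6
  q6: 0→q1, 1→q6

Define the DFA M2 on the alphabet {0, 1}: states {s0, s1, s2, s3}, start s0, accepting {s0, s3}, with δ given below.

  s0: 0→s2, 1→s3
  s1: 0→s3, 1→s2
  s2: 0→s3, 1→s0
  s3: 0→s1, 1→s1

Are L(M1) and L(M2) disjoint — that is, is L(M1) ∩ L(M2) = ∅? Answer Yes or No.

No

The string 1 is accepted by both M1 and M2.
Hence L(M1) ∩ L(M2) ≠ ∅.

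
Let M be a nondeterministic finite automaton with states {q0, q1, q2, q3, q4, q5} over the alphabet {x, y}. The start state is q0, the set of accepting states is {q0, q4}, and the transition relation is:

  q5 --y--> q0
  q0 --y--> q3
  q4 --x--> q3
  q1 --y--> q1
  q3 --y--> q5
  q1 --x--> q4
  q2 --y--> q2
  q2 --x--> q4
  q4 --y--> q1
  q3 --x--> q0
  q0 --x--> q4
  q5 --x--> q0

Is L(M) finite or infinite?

State q0 is reachable from the start and can reach an accepting state, and it lies on the cycle q0 → q3 → q0.
Traversing that cycle any number of times yields accepted strings of unbounded length, so the language is infinite.

infinite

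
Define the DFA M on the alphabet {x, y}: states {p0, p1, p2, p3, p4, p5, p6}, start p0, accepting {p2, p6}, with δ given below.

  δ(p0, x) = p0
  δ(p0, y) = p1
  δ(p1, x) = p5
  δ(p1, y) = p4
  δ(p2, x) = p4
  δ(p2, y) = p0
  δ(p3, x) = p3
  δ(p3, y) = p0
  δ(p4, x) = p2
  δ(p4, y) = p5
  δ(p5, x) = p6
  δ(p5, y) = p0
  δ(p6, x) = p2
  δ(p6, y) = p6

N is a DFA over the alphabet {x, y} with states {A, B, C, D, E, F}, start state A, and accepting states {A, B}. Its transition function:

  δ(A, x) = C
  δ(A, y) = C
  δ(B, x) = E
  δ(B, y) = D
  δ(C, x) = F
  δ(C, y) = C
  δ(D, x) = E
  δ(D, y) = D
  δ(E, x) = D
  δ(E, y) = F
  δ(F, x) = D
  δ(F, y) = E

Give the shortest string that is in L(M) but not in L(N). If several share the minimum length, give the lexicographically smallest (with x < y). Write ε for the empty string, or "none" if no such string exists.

The string yxx is accepted by M but not by N.
No shorter string lies in the difference, and yxx is the lexicographically first length-3 string in L(M) \ L(N).

yxx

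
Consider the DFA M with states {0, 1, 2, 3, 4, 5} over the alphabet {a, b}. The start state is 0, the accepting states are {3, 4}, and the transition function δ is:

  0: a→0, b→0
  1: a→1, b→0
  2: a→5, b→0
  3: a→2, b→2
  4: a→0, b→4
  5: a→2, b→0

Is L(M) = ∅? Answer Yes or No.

Yes

The states reachable from the start state are {0}.
None of the accepting states {3, 4} is reachable, so no string is accepted and L(M) = ∅.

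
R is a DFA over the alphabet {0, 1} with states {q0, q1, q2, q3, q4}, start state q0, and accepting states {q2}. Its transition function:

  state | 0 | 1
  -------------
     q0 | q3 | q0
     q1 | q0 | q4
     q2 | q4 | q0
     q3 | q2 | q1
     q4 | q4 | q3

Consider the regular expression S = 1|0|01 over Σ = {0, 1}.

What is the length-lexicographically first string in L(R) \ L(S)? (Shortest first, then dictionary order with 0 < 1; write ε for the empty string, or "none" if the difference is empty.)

00

The string 00 is accepted by R but not by S.
No shorter string lies in the difference, and 00 is the lexicographically first length-2 string in L(R) \ L(S).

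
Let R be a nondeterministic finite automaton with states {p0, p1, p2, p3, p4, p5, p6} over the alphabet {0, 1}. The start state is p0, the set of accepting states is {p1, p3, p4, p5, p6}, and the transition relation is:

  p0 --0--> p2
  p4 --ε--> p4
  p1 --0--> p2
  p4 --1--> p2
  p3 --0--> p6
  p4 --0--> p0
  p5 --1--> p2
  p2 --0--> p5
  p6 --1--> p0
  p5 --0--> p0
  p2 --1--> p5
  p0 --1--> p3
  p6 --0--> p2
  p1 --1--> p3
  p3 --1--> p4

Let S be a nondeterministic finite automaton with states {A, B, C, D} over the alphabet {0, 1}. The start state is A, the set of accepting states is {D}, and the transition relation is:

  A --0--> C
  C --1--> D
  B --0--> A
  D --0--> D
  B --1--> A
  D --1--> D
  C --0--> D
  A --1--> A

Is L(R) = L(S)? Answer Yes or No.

The string 1 is accepted by R but rejected by S.
So L(R) ≠ L(S).

No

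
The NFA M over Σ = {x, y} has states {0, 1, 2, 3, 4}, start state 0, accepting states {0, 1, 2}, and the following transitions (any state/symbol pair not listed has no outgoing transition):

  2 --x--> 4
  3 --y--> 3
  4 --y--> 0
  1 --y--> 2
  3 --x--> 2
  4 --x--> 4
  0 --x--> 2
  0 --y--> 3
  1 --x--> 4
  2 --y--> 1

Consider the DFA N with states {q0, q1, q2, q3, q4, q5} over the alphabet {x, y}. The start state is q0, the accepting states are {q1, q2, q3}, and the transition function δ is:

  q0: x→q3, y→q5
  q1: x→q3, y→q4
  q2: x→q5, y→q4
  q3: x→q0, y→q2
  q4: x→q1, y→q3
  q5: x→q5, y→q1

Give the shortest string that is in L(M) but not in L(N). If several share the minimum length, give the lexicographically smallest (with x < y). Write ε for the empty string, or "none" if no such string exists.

ε

The empty string ε is accepted by M but not by N.
Since ε is the unique shortest string, it is the required witness.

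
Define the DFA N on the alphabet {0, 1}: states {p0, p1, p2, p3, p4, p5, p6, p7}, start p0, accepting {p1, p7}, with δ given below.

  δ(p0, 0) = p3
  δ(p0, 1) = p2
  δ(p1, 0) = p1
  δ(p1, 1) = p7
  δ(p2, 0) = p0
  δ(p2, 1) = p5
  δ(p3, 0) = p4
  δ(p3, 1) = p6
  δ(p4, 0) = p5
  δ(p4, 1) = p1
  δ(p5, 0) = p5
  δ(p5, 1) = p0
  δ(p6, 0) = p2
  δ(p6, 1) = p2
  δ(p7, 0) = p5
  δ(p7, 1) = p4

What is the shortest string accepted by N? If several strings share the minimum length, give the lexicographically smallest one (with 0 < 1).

A breadth-first search from p0 reaches an accepting state first via the path p0 → p3 → p4 → p1 on input 001.
No string of length < 3 is accepted (BFS exhausts all shorter strings without reaching an accepting state), and 001 is the lexicographically least accepting string of length 3.

001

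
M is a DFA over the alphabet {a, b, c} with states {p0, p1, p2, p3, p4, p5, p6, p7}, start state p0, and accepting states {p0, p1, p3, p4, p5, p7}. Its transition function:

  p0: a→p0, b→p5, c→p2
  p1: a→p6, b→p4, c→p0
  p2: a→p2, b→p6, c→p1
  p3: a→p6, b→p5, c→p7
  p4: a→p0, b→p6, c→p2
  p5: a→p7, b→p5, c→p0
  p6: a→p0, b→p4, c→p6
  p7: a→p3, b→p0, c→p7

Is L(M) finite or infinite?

infinite

State p0 is reachable from the start and can reach an accepting state, and it lies on the cycle p0 → p0.
Traversing that cycle any number of times yields accepted strings of unbounded length, so the language is infinite.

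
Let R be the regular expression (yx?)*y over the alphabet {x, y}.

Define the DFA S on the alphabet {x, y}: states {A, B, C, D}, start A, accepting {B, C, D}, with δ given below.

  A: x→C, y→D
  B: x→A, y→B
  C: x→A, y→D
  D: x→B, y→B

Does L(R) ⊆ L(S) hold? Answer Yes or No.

Yes

Converting the expression R to a DFA (subset construction, then merging equivalent states) gives the minimal DFA with states {r0, r1, r2}, start state r0, accepting states {r2} and transitions r0: x→r1, y→r2; r1: x→r1, y→r1; r2: x→r0, y→r2.
Exploring the product automaton R × S from the start pair (r0, A), following both machines on each input symbol, reaches 8 state pairs: (r0, A), (r1, C), (r2, D), (r1, A), (r1, D), (r0, B), (r2, B), (r1, B).
R accepts in {r2} and S accepts in {B, C, D}. The reachable pairs whose R-component is accepting are (r2, D), (r2, B); in each of them the S-component is accepting too, so the product for L(R) \ L(S) (R-component accepting, S-component rejecting) has no reachable accepting pair and the difference is empty.
Hence every string in L(R) is also in L(S).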